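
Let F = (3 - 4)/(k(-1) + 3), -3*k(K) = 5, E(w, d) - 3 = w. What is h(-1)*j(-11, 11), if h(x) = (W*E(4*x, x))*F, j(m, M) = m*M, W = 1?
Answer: -363/4 ≈ -90.750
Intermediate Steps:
E(w, d) = 3 + w
k(K) = -5/3 (k(K) = -1/3*5 = -5/3)
F = -3/4 (F = (3 - 4)/(-5/3 + 3) = -1/4/3 = -1*3/4 = -3/4 ≈ -0.75000)
j(m, M) = M*m
h(x) = -9/4 - 3*x (h(x) = (1*(3 + 4*x))*(-3/4) = (3 + 4*x)*(-3/4) = -9/4 - 3*x)
h(-1)*j(-11, 11) = (-9/4 - 3*(-1))*(11*(-11)) = (-9/4 + 3)*(-121) = (3/4)*(-121) = -363/4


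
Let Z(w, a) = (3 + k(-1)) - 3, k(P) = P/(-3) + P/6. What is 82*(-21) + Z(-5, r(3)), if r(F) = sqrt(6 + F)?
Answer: -10331/6 ≈ -1721.8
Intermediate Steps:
k(P) = -P/6 (k(P) = P*(-1/3) + P*(1/6) = -P/3 + P/6 = -P/6)
Z(w, a) = 1/6 (Z(w, a) = (3 - 1/6*(-1)) - 3 = (3 + 1/6) - 3 = 19/6 - 3 = 1/6)
82*(-21) + Z(-5, r(3)) = 82*(-21) + 1/6 = -1722 + 1/6 = -10331/6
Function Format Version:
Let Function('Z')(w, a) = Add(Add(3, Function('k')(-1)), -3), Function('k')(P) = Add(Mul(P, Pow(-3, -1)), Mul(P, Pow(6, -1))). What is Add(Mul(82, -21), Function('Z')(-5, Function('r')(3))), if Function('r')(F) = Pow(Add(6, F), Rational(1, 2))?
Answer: Rational(-10331, 6) ≈ -1721.8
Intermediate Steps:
Function('k')(P) = Mul(Rational(-1, 6), P) (Function('k')(P) = Add(Mul(P, Rational(-1, 3)), Mul(P, Rational(1, 6))) = Add(Mul(Rational(-1, 3), P), Mul(Rational(1, 6), P)) = Mul(Rational(-1, 6), P))
Function('Z')(w, a) = Rational(1, 6) (Function('Z')(w, a) = Add(Add(3, Mul(Rational(-1, 6), -1)), -3) = Add(Add(3, Rational(1, 6)), -3) = Add(Rational(19, 6), -3) = Rational(1, 6))
Add(Mul(82, -21), Function('Z')(-5, Function('r')(3))) = Add(Mul(82, -21), Rational(1, 6)) = Add(-1722, Rational(1, 6)) = Rational(-10331, 6)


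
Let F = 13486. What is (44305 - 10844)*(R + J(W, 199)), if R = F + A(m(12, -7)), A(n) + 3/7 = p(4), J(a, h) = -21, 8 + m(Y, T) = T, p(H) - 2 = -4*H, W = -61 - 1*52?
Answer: 3150486994/7 ≈ 4.5007e+8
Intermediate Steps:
W = -113 (W = -61 - 52 = -113)
p(H) = 2 - 4*H
m(Y, T) = -8 + T
A(n) = -101/7 (A(n) = -3/7 + (2 - 4*4) = -3/7 + (2 - 16) = -3/7 - 14 = -101/7)
R = 94301/7 (R = 13486 - 101/7 = 94301/7 ≈ 13472.)
(44305 - 10844)*(R + J(W, 199)) = (44305 - 10844)*(94301/7 - 21) = 33461*(94154/7) = 3150486994/7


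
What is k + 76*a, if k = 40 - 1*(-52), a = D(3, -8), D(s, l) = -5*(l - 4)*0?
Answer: 92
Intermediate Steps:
D(s, l) = 0 (D(s, l) = -5*(-4 + l)*0 = (20 - 5*l)*0 = 0)
a = 0
k = 92 (k = 40 + 52 = 92)
k + 76*a = 92 + 76*0 = 92 + 0 = 92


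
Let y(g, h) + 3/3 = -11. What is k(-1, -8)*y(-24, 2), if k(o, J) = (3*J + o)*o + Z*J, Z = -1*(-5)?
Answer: 180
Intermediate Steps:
Z = 5
y(g, h) = -12 (y(g, h) = -1 - 11 = -12)
k(o, J) = 5*J + o*(o + 3*J) (k(o, J) = (3*J + o)*o + 5*J = (o + 3*J)*o + 5*J = o*(o + 3*J) + 5*J = 5*J + o*(o + 3*J))
k(-1, -8)*y(-24, 2) = ((-1)² + 5*(-8) + 3*(-8)*(-1))*(-12) = (1 - 40 + 24)*(-12) = -15*(-12) = 180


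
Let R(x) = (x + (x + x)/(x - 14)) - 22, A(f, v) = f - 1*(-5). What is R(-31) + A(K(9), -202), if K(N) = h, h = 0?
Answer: -2098/45 ≈ -46.622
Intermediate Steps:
K(N) = 0
A(f, v) = 5 + f (A(f, v) = f + 5 = 5 + f)
R(x) = -22 + x + 2*x/(-14 + x) (R(x) = (x + (2*x)/(-14 + x)) - 22 = (x + 2*x/(-14 + x)) - 22 = -22 + x + 2*x/(-14 + x))
R(-31) + A(K(9), -202) = (308 + (-31)² - 34*(-31))/(-14 - 31) + (5 + 0) = (308 + 961 + 1054)/(-45) + 5 = -1/45*2323 + 5 = -2323/45 + 5 = -2098/45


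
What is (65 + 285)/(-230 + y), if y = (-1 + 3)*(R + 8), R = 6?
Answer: -175/101 ≈ -1.7327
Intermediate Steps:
y = 28 (y = (-1 + 3)*(6 + 8) = 2*14 = 28)
(65 + 285)/(-230 + y) = (65 + 285)/(-230 + 28) = 350/(-202) = 350*(-1/202) = -175/101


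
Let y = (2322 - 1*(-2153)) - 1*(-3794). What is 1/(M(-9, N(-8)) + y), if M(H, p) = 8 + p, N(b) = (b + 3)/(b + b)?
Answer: 16/132437 ≈ 0.00012081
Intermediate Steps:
N(b) = (3 + b)/(2*b) (N(b) = (3 + b)/((2*b)) = (3 + b)*(1/(2*b)) = (3 + b)/(2*b))
y = 8269 (y = (2322 + 2153) + 3794 = 4475 + 3794 = 8269)
1/(M(-9, N(-8)) + y) = 1/((8 + (½)*(3 - 8)/(-8)) + 8269) = 1/((8 + (½)*(-⅛)*(-5)) + 8269) = 1/((8 + 5/16) + 8269) = 1/(133/16 + 8269) = 1/(132437/16) = 16/132437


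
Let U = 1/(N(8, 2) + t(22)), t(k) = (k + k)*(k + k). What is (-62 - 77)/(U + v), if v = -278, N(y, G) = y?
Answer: 270216/540431 ≈ 0.50000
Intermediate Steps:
t(k) = 4*k² (t(k) = (2*k)*(2*k) = 4*k²)
U = 1/1944 (U = 1/(8 + 4*22²) = 1/(8 + 4*484) = 1/(8 + 1936) = 1/1944 ≈ 0.00051440)
(-62 - 77)/(U + v) = (-62 - 77)/(1/1944 - 278) = -139/(-540431/1944) = -139*(-1944/540431) = 270216/540431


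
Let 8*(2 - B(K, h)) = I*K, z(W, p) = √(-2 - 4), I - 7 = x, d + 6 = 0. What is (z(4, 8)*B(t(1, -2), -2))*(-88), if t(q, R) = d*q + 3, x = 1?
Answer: -440*I*√6 ≈ -1077.8*I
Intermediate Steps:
d = -6 (d = -6 + 0 = -6)
I = 8 (I = 7 + 1 = 8)
t(q, R) = 3 - 6*q (t(q, R) = -6*q + 3 = 3 - 6*q)
z(W, p) = I*√6 (z(W, p) = √(-6) = I*√6)
B(K, h) = 2 - K
(z(4, 8)*B(t(1, -2), -2))*(-88) = ((I*√6)*(2 - (3 - 6*1)))*(-88) = ((I*√6)*(2 - (3 - 6)))*(-88) = ((I*√6)*(2 - 1*(-3)))*(-88) = ((I*√6)*(2 + 3))*(-88) = ((I*√6)*5)*(-88) = (5*I*√6)*(-88) = -440*I*√6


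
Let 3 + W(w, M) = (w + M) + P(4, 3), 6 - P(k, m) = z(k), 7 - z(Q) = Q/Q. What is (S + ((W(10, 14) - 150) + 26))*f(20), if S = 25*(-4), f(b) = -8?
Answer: 1624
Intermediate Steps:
z(Q) = 6 (z(Q) = 7 - Q/Q = 7 - 1*1 = 7 - 1 = 6)
P(k, m) = 0 (P(k, m) = 6 - 1*6 = 6 - 6 = 0)
S = -100
W(w, M) = -3 + M + w (W(w, M) = -3 + ((w + M) + 0) = -3 + ((M + w) + 0) = -3 + (M + w) = -3 + M + w)
(S + ((W(10, 14) - 150) + 26))*f(20) = (-100 + (((-3 + 14 + 10) - 150) + 26))*(-8) = (-100 + ((21 - 150) + 26))*(-8) = (-100 + (-129 + 26))*(-8) = (-100 - 103)*(-8) = -203*(-8) = 1624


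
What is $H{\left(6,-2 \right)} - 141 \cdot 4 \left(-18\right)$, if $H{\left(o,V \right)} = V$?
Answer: $10150$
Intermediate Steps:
$H{\left(6,-2 \right)} - 141 \cdot 4 \left(-18\right) = -2 - 141 \cdot 4 \left(-18\right) = -2 - -10152 = -2 + 10152 = 10150$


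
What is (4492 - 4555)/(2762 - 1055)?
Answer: -21/569 ≈ -0.036907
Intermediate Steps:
(4492 - 4555)/(2762 - 1055) = -63/1707 = -63*1/1707 = -21/569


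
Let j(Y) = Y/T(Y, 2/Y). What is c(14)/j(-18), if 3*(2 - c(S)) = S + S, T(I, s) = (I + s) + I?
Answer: -3575/243 ≈ -14.712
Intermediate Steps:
T(I, s) = s + 2*I
j(Y) = Y/(2*Y + 2/Y) (j(Y) = Y/(2/Y + 2*Y) = Y/(2*Y + 2/Y))
c(S) = 2 - 2*S/3 (c(S) = 2 - (S + S)/3 = 2 - 2*S/3)
c(14)/j(-18) = (2 - ⅔*14)/(((½)*(-18)²/(1 + (-18)²))) = (2 - 28/3)/(((½)*324/(1 + 324))) = -22/(3*((½)*324/325)) = -22/(3*((½)*324*(1/325))) = -22/(3*162/325) = -22/3*325/162 = -3575/243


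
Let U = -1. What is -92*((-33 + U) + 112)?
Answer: -7176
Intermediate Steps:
-92*((-33 + U) + 112) = -92*((-33 - 1) + 112) = -92*(-34 + 112) = -92*78 = -7176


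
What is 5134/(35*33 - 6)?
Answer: 5134/1149 ≈ 4.4682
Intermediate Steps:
5134/(35*33 - 6) = 5134/(1155 - 6) = 5134/1149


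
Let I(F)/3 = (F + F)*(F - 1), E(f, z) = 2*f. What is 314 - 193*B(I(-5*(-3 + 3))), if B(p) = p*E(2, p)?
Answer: 314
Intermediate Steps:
I(F) = 6*F*(-1 + F) (I(F) = 3*((F + F)*(F - 1)) = 3*((2*F)*(-1 + F)) = 3*(2*F*(-1 + F)) = 6*F*(-1 + F))
B(p) = 4*p (B(p) = p*(2*2) = p*4 = 4*p)
314 - 193*B(I(-5*(-3 + 3))) = 314 - 772*6*(-5*(-3 + 3))*(-1 - 5*(-3 + 3)) = 314 - 772*6*(-5*0)*(-1 - 5*0) = 314 - 772*6*0*(-1 + 0) = 314 - 772*6*0*(-1) = 314 - 772*0 = 314 - 193*0 = 314 + 0 = 314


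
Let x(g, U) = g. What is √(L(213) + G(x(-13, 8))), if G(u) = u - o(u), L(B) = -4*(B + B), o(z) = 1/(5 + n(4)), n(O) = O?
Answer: I*√15454/3 ≈ 41.438*I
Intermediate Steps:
o(z) = ⅑ (o(z) = 1/(5 + 4) = 1/9 = ⅑)
L(B) = -8*B
G(u) = -⅑ + u (G(u) = u - 1*⅑ = u - ⅑ = -⅑ + u)
√(L(213) + G(x(-13, 8))) = √(-8*213 + (-⅑ - 13)) = √(-1704 - 118/9) = √(-15454/9) = I*√15454/3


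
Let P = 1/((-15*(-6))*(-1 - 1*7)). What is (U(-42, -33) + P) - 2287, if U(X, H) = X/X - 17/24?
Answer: -1646431/720 ≈ -2286.7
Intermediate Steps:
U(X, H) = 7/24 (U(X, H) = 1 - 17*1/24 = 1 - 17/24 = 7/24)
P = -1/720 (P = 1/(90*(-1 - 7)) = 1/(90*(-8)) = 1/(-720) = -1/720 ≈ -0.0013889)
(U(-42, -33) + P) - 2287 = (7/24 - 1/720) - 2287 = 209/720 - 2287 = -1646431/720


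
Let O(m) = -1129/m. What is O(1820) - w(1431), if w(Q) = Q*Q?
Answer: -3726926149/1820 ≈ -2.0478e+6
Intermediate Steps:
w(Q) = Q²
O(1820) - w(1431) = -1129/1820 - 1*1431² = -1129*1/1820 - 1*2047761 = -1129/1820 - 2047761 = -3726926149/1820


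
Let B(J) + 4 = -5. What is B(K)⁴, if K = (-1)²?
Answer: 6561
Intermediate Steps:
K = 1
B(J) = -9 (B(J) = -4 - 5 = -9)
B(K)⁴ = (-9)⁴ = 6561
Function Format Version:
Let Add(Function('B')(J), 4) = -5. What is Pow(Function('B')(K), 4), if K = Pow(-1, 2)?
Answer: 6561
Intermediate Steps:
K = 1
Function('B')(J) = -9 (Function('B')(J) = Add(-4, -5) = -9)
Pow(Function('B')(K), 4) = Pow(-9, 4) = 6561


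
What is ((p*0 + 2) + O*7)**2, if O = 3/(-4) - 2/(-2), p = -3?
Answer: 225/16 ≈ 14.063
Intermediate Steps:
O = 1/4 (O = 3*(-1/4) - 2*(-1/2) = -3/4 + 1 = 1/4 ≈ 0.25000)
((p*0 + 2) + O*7)**2 = ((-3*0 + 2) + (1/4)*7)**2 = ((0 + 2) + 7/4)**2 = (2 + 7/4)**2 = (15/4)**2 = 225/16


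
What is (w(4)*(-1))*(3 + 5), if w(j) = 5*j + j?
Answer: -192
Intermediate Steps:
w(j) = 6*j
(w(4)*(-1))*(3 + 5) = ((6*4)*(-1))*(3 + 5) = (24*(-1))*8 = -24*8 = -192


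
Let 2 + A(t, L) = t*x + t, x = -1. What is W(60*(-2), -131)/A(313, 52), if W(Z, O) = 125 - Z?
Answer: -245/2 ≈ -122.50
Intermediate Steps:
A(t, L) = -2 (A(t, L) = -2 + (t*(-1) + t) = -2 + (-t + t) = -2 + 0 = -2)
W(60*(-2), -131)/A(313, 52) = (125 - 60*(-2))/(-2) = (125 - 1*(-120))*(-1/2) = (125 + 120)*(-1/2) = 245*(-1/2) = -245/2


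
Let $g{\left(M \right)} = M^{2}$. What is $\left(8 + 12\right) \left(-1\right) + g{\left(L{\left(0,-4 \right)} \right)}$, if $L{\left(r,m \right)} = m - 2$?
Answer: $16$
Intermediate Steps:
$L{\left(r,m \right)} = -2 + m$ ($L{\left(r,m \right)} = m - 2 = -2 + m$)
$\left(8 + 12\right) \left(-1\right) + g{\left(L{\left(0,-4 \right)} \right)} = \left(8 + 12\right) \left(-1\right) + \left(-2 - 4\right)^{2} = 20 \left(-1\right) + \left(-6\right)^{2} = -20 + 36 = 16$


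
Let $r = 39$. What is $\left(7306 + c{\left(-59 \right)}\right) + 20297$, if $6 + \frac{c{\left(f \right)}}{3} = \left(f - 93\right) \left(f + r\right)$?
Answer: $36705$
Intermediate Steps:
$c{\left(f \right)} = -18 + 3 \left(-93 + f\right) \left(39 + f\right)$ ($c{\left(f \right)} = -18 + 3 \left(f - 93\right) \left(f + 39\right) = -18 + 3 \left(-93 + f\right) \left(39 + f\right)$)
$\left(7306 + c{\left(-59 \right)}\right) + 20297 = \left(7306 - \left(1341 - 10443\right)\right) + 20297 = \left(7306 + \left(-10899 + 9558 + 3 \cdot 3481\right)\right) + 20297 = \left(7306 + \left(-10899 + 9558 + 10443\right)\right) + 20297 = \left(7306 + 9102\right) + 20297 = 16408 + 20297 = 36705$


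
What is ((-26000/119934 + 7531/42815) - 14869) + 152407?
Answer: 353126936463967/2567487105 ≈ 1.3754e+5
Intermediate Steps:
((-26000/119934 + 7531/42815) - 14869) + 152407 = ((-26000*1/119934 + 7531*(1/42815)) - 14869) + 152407 = ((-13000/59967 + 7531/42815) - 14869) + 152407 = (-104983523/2567487105 - 14869) + 152407 = -38176070747768/2567487105 + 152407 = 353126936463967/2567487105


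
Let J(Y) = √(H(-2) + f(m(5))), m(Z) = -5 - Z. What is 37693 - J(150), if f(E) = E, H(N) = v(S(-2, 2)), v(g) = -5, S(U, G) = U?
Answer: 37693 - I*√15 ≈ 37693.0 - 3.873*I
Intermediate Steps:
H(N) = -5
J(Y) = I*√15 (J(Y) = √(-5 + (-5 - 1*5)) = √(-5 + (-5 - 5)) = √(-5 - 10) = √(-15) = I*√15)
37693 - J(150) = 37693 - I*√15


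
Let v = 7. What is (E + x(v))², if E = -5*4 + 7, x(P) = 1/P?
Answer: 8100/49 ≈ 165.31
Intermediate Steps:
E = -13 (E = -20 + 7 = -13)
(E + x(v))² = (-13 + 1/7)² = (-13 + ⅐)² = (-90/7)² = 8100/49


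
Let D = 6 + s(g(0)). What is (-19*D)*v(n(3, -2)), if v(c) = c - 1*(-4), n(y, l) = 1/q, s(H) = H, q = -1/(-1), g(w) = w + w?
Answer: -570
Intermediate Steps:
g(w) = 2*w
q = 1 (q = -1*(-1) = 1)
n(y, l) = 1 (n(y, l) = 1/1 = 1)
D = 6 (D = 6 + 2*0 = 6 + 0 = 6)
v(c) = 4 + c (v(c) = c + 4 = 4 + c)
(-19*D)*v(n(3, -2)) = (-19*6)*(4 + 1) = -114*5 = -570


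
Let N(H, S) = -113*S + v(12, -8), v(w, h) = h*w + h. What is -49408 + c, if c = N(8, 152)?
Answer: -66688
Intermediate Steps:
v(w, h) = h + h*w
N(H, S) = -104 - 113*S (N(H, S) = -113*S - 8*(1 + 12) = -113*S - 8*13 = -113*S - 104 = -104 - 113*S)
c = -17280 (c = -104 - 113*152 = -104 - 17176 = -17280)
-49408 + c = -49408 - 17280 = -66688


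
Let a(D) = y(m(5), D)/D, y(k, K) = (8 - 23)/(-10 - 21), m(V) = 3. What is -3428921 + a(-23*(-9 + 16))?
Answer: -17113744726/4991 ≈ -3.4289e+6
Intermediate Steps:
y(k, K) = 15/31 (y(k, K) = -15/(-31) = -15*(-1/31) = 15/31)
a(D) = 15/(31*D)
-3428921 + a(-23*(-9 + 16)) = -3428921 + 15/(31*((-23*(-9 + 16)))) = -3428921 + 15/(31*((-23*7))) = -3428921 + (15/31)/(-161) = -3428921 + (15/31)*(-1/161) = -3428921 - 15/4991 = -17113744726/4991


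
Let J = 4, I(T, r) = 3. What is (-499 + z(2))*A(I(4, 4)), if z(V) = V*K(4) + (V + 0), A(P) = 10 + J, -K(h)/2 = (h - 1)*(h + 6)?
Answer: -8638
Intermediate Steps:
K(h) = -2*(-1 + h)*(6 + h) (K(h) = -2*(h - 1)*(h + 6) = -2*(-1 + h)*(6 + h))
A(P) = 14 (A(P) = 10 + 4 = 14)
z(V) = -59*V (z(V) = V*(12 - 10*4 - 2*4**2) + (V + 0) = V*(12 - 40 - 2*16) + V = V*(12 - 40 - 32) + V = V*(-60) + V = -60*V + V = -59*V)
(-499 + z(2))*A(I(4, 4)) = (-499 - 59*2)*14 = (-499 - 118)*14 = -617*14 = -8638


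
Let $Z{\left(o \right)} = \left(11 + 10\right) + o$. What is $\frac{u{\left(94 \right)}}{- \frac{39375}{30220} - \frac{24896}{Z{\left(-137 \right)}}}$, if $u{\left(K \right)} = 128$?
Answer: $\frac{22435328}{37389481} \approx 0.60004$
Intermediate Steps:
$Z{\left(o \right)} = 21 + o$
$\frac{u{\left(94 \right)}}{- \frac{39375}{30220} - \frac{24896}{Z{\left(-137 \right)}}} = \frac{128}{- \frac{39375}{30220} - \frac{24896}{21 - 137}} = \frac{128}{\left(-39375\right) \frac{1}{30220} - \frac{24896}{-116}} = \frac{128}{- \frac{7875}{6044} - - \frac{6224}{29}} = \frac{128}{- \frac{7875}{6044} + \frac{6224}{29}} = \frac{128}{\frac{37389481}{175276}} = 128 \cdot \frac{175276}{37389481} = \frac{22435328}{37389481}$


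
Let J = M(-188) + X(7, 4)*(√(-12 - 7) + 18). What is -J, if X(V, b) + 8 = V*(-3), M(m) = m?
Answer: 710 + 29*I*√19 ≈ 710.0 + 126.41*I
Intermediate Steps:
X(V, b) = -8 - 3*V (X(V, b) = -8 + V*(-3) = -8 - 3*V)
J = -710 - 29*I*√19 (J = -188 + (-8 - 3*7)*(√(-12 - 7) + 18) = -188 + (-8 - 21)*(√(-19) + 18) = -188 - 29*(I*√19 + 18) = -188 - 29*(18 + I*√19) = -188 + (-522 - 29*I*√19) = -710 - 29*I*√19 ≈ -710.0 - 126.41*I)
-J = -(-710 - 29*I*√19) = 710 + 29*I*√19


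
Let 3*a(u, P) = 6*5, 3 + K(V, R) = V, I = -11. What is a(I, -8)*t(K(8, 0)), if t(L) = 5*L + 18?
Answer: 430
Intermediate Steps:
K(V, R) = -3 + V
a(u, P) = 10 (a(u, P) = (6*5)/3 = (1/3)*30 = 10)
t(L) = 18 + 5*L
a(I, -8)*t(K(8, 0)) = 10*(18 + 5*(-3 + 8)) = 10*(18 + 5*5) = 10*(18 + 25) = 10*43 = 430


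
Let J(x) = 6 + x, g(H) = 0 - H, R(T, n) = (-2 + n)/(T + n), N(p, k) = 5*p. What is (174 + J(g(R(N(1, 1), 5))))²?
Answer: 3229209/100 ≈ 32292.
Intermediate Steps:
R(T, n) = (-2 + n)/(T + n)
g(H) = -H
(174 + J(g(R(N(1, 1), 5))))² = (174 + (6 - (-2 + 5)/(5*1 + 5)))² = (174 + (6 - 3/(5 + 5)))² = (174 + (6 - 3/10))² = (174 + 57/10)² = (1797/10)² = 3229209/100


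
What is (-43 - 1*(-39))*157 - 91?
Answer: -719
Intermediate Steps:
(-43 - 1*(-39))*157 - 91 = (-43 + 39)*157 - 91 = -4*157 - 91 = -628 - 91 = -719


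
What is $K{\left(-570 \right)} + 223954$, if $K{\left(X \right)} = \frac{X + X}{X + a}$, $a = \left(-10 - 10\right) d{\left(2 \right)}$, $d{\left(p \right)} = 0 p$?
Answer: $223956$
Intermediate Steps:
$d{\left(p \right)} = 0$
$a = 0$ ($a = \left(-10 - 10\right) 0 = \left(-20\right) 0 = 0$)
$K{\left(X \right)} = 2$ ($K{\left(X \right)} = \frac{X + X}{X + 0} = \frac{2 X}{X} = 2$)
$K{\left(-570 \right)} + 223954 = 2 + 223954 = 223956$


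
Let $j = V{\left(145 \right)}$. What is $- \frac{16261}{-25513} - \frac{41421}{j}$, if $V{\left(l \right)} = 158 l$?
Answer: $- \frac{684234463}{584502830} \approx -1.1706$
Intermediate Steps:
$j = 22910$ ($j = 158 \cdot 145 = 22910$)
$- \frac{16261}{-25513} - \frac{41421}{j} = - \frac{16261}{-25513} - \frac{41421}{22910} = \left(-16261\right) \left(- \frac{1}{25513}\right) - \frac{41421}{22910} = \frac{16261}{25513} - \frac{41421}{22910} = - \frac{684234463}{584502830}$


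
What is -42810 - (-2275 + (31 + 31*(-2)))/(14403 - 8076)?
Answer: -270856564/6327 ≈ -42810.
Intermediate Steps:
-42810 - (-2275 + (31 + 31*(-2)))/(14403 - 8076) = -42810 - (-2275 + (31 - 62))/6327 = -42810 - (-2275 - 31)/6327 = -42810 - (-2306)/6327 = -42810 - 1*(-2306/6327) = -42810 + 2306/6327 = -270856564/6327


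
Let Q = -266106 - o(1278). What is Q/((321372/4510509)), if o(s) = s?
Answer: -33501053846/8927 ≈ -3.7528e+6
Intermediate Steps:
Q = -267384 (Q = -266106 - 1*1278 = -266106 - 1278 = -267384)
Q/((321372/4510509)) = -267384/(321372/4510509) = -267384/(321372*(1/4510509)) = -267384/107124/1503503 = -267384*1503503/107124 = -33501053846/8927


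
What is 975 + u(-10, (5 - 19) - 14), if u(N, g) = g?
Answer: 947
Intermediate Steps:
975 + u(-10, (5 - 19) - 14) = 975 + ((5 - 19) - 14) = 975 + (-14 - 14) = 975 - 28 = 947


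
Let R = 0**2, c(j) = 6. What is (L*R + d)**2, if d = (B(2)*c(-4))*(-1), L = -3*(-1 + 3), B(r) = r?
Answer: 144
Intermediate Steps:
L = -6 (L = -3*2 = -6)
R = 0
d = -12 (d = (2*6)*(-1) = 12*(-1) = -12)
(L*R + d)**2 = (-6*0 - 12)**2 = (0 - 12)**2 = (-12)**2 = 144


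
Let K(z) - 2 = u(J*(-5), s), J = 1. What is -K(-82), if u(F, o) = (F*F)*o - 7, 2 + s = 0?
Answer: 55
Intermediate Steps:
s = -2 (s = -2 + 0 = -2)
u(F, o) = -7 + o*F² (u(F, o) = F²*o - 7 = o*F² - 7 = -7 + o*F²)
K(z) = -55 (K(z) = 2 + (-7 - 2*(1*(-5))²) = 2 + (-7 - 2*(-5)²) = 2 + (-7 - 2*25) = 2 + (-7 - 50) = 2 - 57 = -55)
-K(-82) = -1*(-55) = 55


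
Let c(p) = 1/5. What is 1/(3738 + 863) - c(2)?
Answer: -4596/23005 ≈ -0.19978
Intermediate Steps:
c(p) = ⅕
1/(3738 + 863) - c(2) = 1/(3738 + 863) - 1*⅕ = 1/4601 - ⅕ = -4596/23005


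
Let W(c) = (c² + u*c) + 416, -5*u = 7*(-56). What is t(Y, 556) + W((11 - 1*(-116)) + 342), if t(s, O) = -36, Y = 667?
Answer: 1285553/5 ≈ 2.5711e+5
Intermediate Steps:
u = 392/5 (u = -7*(-56)/5 = -⅕*(-392) = 392/5 ≈ 78.400)
W(c) = 416 + c² + 392*c/5 (W(c) = (c² + 392*c/5) + 416 = 416 + c² + 392*c/5)
t(Y, 556) + W((11 - 1*(-116)) + 342) = -36 + (416 + ((11 - 1*(-116)) + 342)² + 392*((11 - 1*(-116)) + 342)/5) = -36 + (416 + ((11 + 116) + 342)² + 392*((11 + 116) + 342)/5) = -36 + (416 + (127 + 342)² + 392*(127 + 342)/5) = -36 + (416 + 469² + (392/5)*469) = -36 + (416 + 219961 + 183848/5) = -36 + 1285733/5 = 1285553/5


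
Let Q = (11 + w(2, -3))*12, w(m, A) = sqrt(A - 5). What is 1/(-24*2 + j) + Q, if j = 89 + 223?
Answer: 34849/264 + 24*I*sqrt(2) ≈ 132.0 + 33.941*I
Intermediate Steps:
w(m, A) = sqrt(-5 + A)
j = 312
Q = 132 + 24*I*sqrt(2) (Q = (11 + sqrt(-5 - 3))*12 = (11 + sqrt(-8))*12 = (11 + 2*I*sqrt(2))*12 = 132 + 24*I*sqrt(2) ≈ 132.0 + 33.941*I)
1/(-24*2 + j) + Q = 1/(-24*2 + 312) + (132 + 24*I*sqrt(2)) = 1/(-48 + 312) + (132 + 24*I*sqrt(2)) = 1/264 + (132 + 24*I*sqrt(2)) = 34849/264 + 24*I*sqrt(2)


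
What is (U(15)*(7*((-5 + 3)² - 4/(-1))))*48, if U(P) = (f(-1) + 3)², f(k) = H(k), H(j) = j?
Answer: 10752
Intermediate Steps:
f(k) = k
U(P) = 4 (U(P) = (-1 + 3)² = 2² = 4)
(U(15)*(7*((-5 + 3)² - 4/(-1))))*48 = (4*(7*((-5 + 3)² - 4/(-1))))*48 = (4*(7*((-2)² - 4*(-1))))*48 = (4*(7*(4 + 4)))*48 = (4*(7*8))*48 = (4*56)*48 = 224*48 = 10752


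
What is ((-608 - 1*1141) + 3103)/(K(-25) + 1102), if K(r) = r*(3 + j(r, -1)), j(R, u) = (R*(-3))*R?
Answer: 677/23951 ≈ 0.028266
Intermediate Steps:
j(R, u) = -3*R**2 (j(R, u) = (-3*R)*R = -3*R**2)
K(r) = r*(3 - 3*r**2)
((-608 - 1*1141) + 3103)/(K(-25) + 1102) = ((-608 - 1*1141) + 3103)/(3*(-25)*(1 - 1*(-25)**2) + 1102) = ((-608 - 1141) + 3103)/(3*(-25)*(1 - 1*625) + 1102) = (-1749 + 3103)/(3*(-25)*(1 - 625) + 1102) = 1354/(3*(-25)*(-624) + 1102) = 1354/(46800 + 1102) = 1354/47902 = 1354*(1/47902) = 677/23951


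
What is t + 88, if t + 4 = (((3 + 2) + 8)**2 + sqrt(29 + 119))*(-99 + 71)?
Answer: -4648 - 56*sqrt(37) ≈ -4988.6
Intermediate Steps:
t = -4736 - 56*sqrt(37) (t = -4 + (((3 + 2) + 8)**2 + sqrt(29 + 119))*(-99 + 71) = -4 + ((5 + 8)**2 + sqrt(148))*(-28) = -4 + (13**2 + 2*sqrt(37))*(-28) = -4 + (169 + 2*sqrt(37))*(-28) = -4 + (-4732 - 56*sqrt(37)) = -4736 - 56*sqrt(37) ≈ -5076.6)
t + 88 = (-4736 - 56*sqrt(37)) + 88 = -4648 - 56*sqrt(37)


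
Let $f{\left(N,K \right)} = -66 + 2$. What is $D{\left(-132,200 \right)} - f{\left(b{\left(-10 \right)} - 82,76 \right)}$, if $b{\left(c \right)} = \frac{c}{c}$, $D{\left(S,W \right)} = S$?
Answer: $-68$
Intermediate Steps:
$b{\left(c \right)} = 1$
$f{\left(N,K \right)} = -64$
$D{\left(-132,200 \right)} - f{\left(b{\left(-10 \right)} - 82,76 \right)} = -132 - -64 = -132 + 64 = -68$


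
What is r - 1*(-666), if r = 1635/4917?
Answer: 1092119/1639 ≈ 666.33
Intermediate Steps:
r = 545/1639 (r = 1635*(1/4917) = 545/1639 ≈ 0.33252)
r - 1*(-666) = 545/1639 - 1*(-666) = 545/1639 + 666 = 1092119/1639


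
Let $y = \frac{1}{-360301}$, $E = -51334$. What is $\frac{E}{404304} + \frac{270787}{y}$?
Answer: $- \frac{19722924884886491}{202152} \approx -9.7565 \cdot 10^{10}$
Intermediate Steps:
$y = - \frac{1}{360301} \approx -2.7755 \cdot 10^{-6}$
$\frac{E}{404304} + \frac{270787}{y} = - \frac{51334}{404304} + \frac{270787}{- \frac{1}{360301}} = \left(-51334\right) \frac{1}{404304} + 270787 \left(-360301\right) = - \frac{25667}{202152} - 97564826887 = - \frac{19722924884886491}{202152}$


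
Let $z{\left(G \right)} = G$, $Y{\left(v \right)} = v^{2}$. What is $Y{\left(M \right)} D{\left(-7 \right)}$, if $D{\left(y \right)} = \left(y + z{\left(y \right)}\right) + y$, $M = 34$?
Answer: $-24276$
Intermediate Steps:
$D{\left(y \right)} = 3 y$ ($D{\left(y \right)} = \left(y + y\right) + y = 2 y + y = 3 y$)
$Y{\left(M \right)} D{\left(-7 \right)} = 34^{2} \cdot 3 \left(-7\right) = 1156 \left(-21\right) = -24276$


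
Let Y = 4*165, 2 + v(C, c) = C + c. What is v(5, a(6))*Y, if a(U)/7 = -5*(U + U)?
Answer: -275220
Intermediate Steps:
a(U) = -70*U (a(U) = 7*(-5*(U + U)) = 7*(-10*U) = -70*U)
v(C, c) = -2 + C + c (v(C, c) = -2 + (C + c) = -2 + C + c)
Y = 660
v(5, a(6))*Y = (-2 + 5 - 70*6)*660 = (-2 + 5 - 420)*660 = -417*660 = -275220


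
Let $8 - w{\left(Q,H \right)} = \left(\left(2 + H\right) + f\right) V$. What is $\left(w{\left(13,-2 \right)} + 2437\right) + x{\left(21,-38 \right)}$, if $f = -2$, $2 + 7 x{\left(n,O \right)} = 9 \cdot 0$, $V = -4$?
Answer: $\frac{17057}{7} \approx 2436.7$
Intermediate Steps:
$x{\left(n,O \right)} = - \frac{2}{7}$ ($x{\left(n,O \right)} = - \frac{2}{7} + \frac{9 \cdot 0}{7} = - \frac{2}{7} + \frac{1}{7} \cdot 0 = - \frac{2}{7} + 0 = - \frac{2}{7}$)
$w{\left(Q,H \right)} = 8 + 4 H$ ($w{\left(Q,H \right)} = 8 - \left(\left(2 + H\right) - 2\right) \left(-4\right) = 8 - H \left(-4\right) = 8 - - 4 H = 8 + 4 H$)
$\left(w{\left(13,-2 \right)} + 2437\right) + x{\left(21,-38 \right)} = \left(\left(8 + 4 \left(-2\right)\right) + 2437\right) - \frac{2}{7} = \left(\left(8 - 8\right) + 2437\right) - \frac{2}{7} = \left(0 + 2437\right) - \frac{2}{7} = 2437 - \frac{2}{7} = \frac{17057}{7}$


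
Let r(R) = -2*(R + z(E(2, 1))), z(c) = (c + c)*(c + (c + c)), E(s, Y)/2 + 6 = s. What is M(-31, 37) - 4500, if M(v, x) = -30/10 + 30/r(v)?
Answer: -1589574/353 ≈ -4503.0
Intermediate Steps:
E(s, Y) = -12 + 2*s
z(c) = 6*c² (z(c) = (2*c)*(c + 2*c) = (2*c)*(3*c) = 6*c²)
r(R) = -768 - 2*R (r(R) = -2*(R + 6*(-12 + 2*2)²) = -2*(R + 6*(-12 + 4)²) = -2*(R + 6*(-8)²) = -2*(R + 6*64) = -2*(R + 384) = -2*(384 + R) = -768 - 2*R)
M(v, x) = -3 + 30/(-768 - 2*v) (M(v, x) = -30/10 + 30/(-768 - 2*v) = -30*⅒ + 30/(-768 - 2*v) = -3 + 30/(-768 - 2*v))
M(-31, 37) - 4500 = 3*(-389 - 1*(-31))/(384 - 31) - 4500 = 3*(-389 + 31)/353 - 4500 = 3*(1/353)*(-358) - 4500 = -1074/353 - 4500 = -1589574/353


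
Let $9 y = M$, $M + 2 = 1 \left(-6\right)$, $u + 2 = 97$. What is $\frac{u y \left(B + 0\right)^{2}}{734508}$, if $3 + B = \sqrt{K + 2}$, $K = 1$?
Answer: $- \frac{760}{550881} + \frac{380 \sqrt{3}}{550881} \approx -0.00018483$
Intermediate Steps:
$u = 95$ ($u = -2 + 97 = 95$)
$B = -3 + \sqrt{3}$ ($B = -3 + \sqrt{1 + 2} = -3 + \sqrt{3} \approx -1.268$)
$M = -8$ ($M = -2 + 1 \left(-6\right) = -2 - 6 = -8$)
$y = - \frac{8}{9}$ ($y = \frac{1}{9} \left(-8\right) = - \frac{8}{9} \approx -0.88889$)
$\frac{u y \left(B + 0\right)^{2}}{734508} = \frac{95 \left(- \frac{8}{9}\right) \left(\left(-3 + \sqrt{3}\right) + 0\right)^{2}}{734508} = - \frac{760 \left(-3 + \sqrt{3}\right)^{2}}{9} \cdot \frac{1}{734508} = - \frac{190 \left(-3 + \sqrt{3}\right)^{2}}{1652643}$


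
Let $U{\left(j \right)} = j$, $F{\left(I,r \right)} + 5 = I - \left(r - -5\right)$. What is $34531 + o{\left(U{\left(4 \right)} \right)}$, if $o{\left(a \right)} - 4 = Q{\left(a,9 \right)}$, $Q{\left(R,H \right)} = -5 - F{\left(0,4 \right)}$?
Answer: $34544$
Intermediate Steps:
$F{\left(I,r \right)} = -10 + I - r$ ($F{\left(I,r \right)} = -5 - \left(5 + r - I\right) = -10 + I - r$)
$Q{\left(R,H \right)} = 9$ ($Q{\left(R,H \right)} = -5 - \left(-10 + 0 - 4\right) = -5 - -14 = -5 + 14 = 9$)
$o{\left(a \right)} = 13$ ($o{\left(a \right)} = 4 + 9 = 13$)
$34531 + o{\left(U{\left(4 \right)} \right)} = 34531 + 13 = 34544$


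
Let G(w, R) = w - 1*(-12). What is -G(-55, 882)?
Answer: 43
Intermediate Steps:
G(w, R) = 12 + w (G(w, R) = w + 12 = 12 + w)
-G(-55, 882) = -(12 - 55) = -1*(-43) = 43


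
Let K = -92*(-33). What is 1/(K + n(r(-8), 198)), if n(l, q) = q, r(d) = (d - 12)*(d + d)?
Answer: 1/3234 ≈ 0.00030921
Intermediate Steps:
r(d) = 2*d*(-12 + d) (r(d) = (-12 + d)*(2*d) = 2*d*(-12 + d))
K = 3036 (K = -46*(-66) = 3036)
1/(K + n(r(-8), 198)) = 1/(3036 + 198) = 1/3234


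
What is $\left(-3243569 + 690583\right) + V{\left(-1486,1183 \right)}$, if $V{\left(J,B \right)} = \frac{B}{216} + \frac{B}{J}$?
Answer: $- \frac{409722865963}{160488} \approx -2.553 \cdot 10^{6}$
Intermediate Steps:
$V{\left(J,B \right)} = \frac{B}{216} + \frac{B}{J}$ ($V{\left(J,B \right)} = B \frac{1}{216} + \frac{B}{J} = \frac{B}{216} + \frac{B}{J}$)
$\left(-3243569 + 690583\right) + V{\left(-1486,1183 \right)} = \left(-3243569 + 690583\right) + \left(\frac{1}{216} \cdot 1183 + \frac{1183}{-1486}\right) = -2552986 + \left(\frac{1183}{216} + 1183 \left(- \frac{1}{1486}\right)\right) = -2552986 + \left(\frac{1183}{216} - \frac{1183}{1486}\right) = -2552986 + \frac{751205}{160488} = - \frac{409722865963}{160488}$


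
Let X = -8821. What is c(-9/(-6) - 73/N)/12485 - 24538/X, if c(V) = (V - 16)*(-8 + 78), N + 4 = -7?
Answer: 663303015/242286407 ≈ 2.7377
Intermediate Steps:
N = -11 (N = -4 - 7 = -11)
c(V) = -1120 + 70*V (c(V) = (-16 + V)*70 = -1120 + 70*V)
c(-9/(-6) - 73/N)/12485 - 24538/X = (-1120 + 70*(-9/(-6) - 73/(-11)))/12485 - 24538/(-8821) = (-1120 + 70*(-9*(-⅙) - 73*(-1/11)))*(1/12485) - 24538*(-1/8821) = (-1120 + 70*(3/2 + 73/11))*(1/12485) + 24538/8821 = (-1120 + 70*(179/22))*(1/12485) + 24538/8821 = (-1120 + 6265/11)*(1/12485) + 24538/8821 = -6055/11*1/12485 + 24538/8821 = -1211/27467 + 24538/8821 = 663303015/242286407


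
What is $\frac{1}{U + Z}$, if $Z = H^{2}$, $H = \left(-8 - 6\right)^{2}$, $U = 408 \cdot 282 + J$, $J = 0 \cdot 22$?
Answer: $\frac{1}{153472} \approx 6.5158 \cdot 10^{-6}$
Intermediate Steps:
$J = 0$
$U = 115056$ ($U = 408 \cdot 282 + 0 = 115056 + 0 = 115056$)
$H = 196$ ($H = \left(-14\right)^{2} = 196$)
$Z = 38416$ ($Z = 196^{2} = 38416$)
$\frac{1}{U + Z} = \frac{1}{115056 + 38416} = \frac{1}{153472}$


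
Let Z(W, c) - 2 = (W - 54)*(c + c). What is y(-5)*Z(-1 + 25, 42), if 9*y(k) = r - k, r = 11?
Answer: -40288/9 ≈ -4476.4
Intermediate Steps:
y(k) = 11/9 - k/9 (y(k) = (11 - k)/9 = 11/9 - k/9)
Z(W, c) = 2 + 2*c*(-54 + W) (Z(W, c) = 2 + (W - 54)*(c + c) = 2 + (-54 + W)*(2*c) = 2 + 2*c*(-54 + W))
y(-5)*Z(-1 + 25, 42) = (11/9 - ⅑*(-5))*(2 - 108*42 + 2*(-1 + 25)*42) = (11/9 + 5/9)*(2 - 4536 + 2*24*42) = 16*(2 - 4536 + 2016)/9 = (16/9)*(-2518) = -40288/9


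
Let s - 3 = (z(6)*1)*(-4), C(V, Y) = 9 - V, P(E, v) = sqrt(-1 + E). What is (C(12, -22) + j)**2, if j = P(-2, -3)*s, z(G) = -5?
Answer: (3 - 23*I*sqrt(3))**2 ≈ -1578.0 - 239.02*I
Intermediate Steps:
s = 23 (s = 3 - 5*1*(-4) = 3 - 5*(-4) = 3 + 20 = 23)
j = 23*I*sqrt(3) (j = sqrt(-1 - 2)*23 = sqrt(-3)*23 = (I*sqrt(3))*23 = 23*I*sqrt(3) ≈ 39.837*I)
(C(12, -22) + j)**2 = ((9 - 1*12) + 23*I*sqrt(3))**2 = ((9 - 12) + 23*I*sqrt(3))**2 = (-3 + 23*I*sqrt(3))**2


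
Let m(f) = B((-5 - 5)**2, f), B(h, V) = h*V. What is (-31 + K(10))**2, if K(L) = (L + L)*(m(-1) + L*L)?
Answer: 961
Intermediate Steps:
B(h, V) = V*h
m(f) = 100*f (m(f) = f*(-5 - 5)**2 = f*(-10)**2 = f*100 = 100*f)
K(L) = 2*L*(-100 + L**2) (K(L) = (L + L)*(100*(-1) + L*L) = (2*L)*(-100 + L**2) = 2*L*(-100 + L**2))
(-31 + K(10))**2 = (-31 + 2*10*(-100 + 10**2))**2 = (-31 + 2*10*(-100 + 100))**2 = (-31 + 2*10*0)**2 = (-31 + 0)**2 = (-31)**2 = 961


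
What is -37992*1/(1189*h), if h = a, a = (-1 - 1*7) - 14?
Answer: 18996/13079 ≈ 1.4524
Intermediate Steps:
a = -22 (a = (-1 - 7) - 14 = -8 - 14 = -22)
h = -22
-37992*1/(1189*h) = -37992/((41*(-22))*29) = -37992/((-902*29)) = -37992/(-26158) = -37992*(-1/26158) = 18996/13079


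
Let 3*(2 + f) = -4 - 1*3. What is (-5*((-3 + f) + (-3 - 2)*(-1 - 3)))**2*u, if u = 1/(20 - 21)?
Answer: -36100/9 ≈ -4011.1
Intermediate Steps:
f = -13/3 (f = -2 + (-4 - 1*3)/3 = -2 + (-4 - 3)/3 = -2 + (1/3)*(-7) = -2 - 7/3 = -13/3 ≈ -4.3333)
u = -1 (u = 1/(-1) = -1)
(-5*((-3 + f) + (-3 - 2)*(-1 - 3)))**2*u = (-5*((-3 - 13/3) + (-3 - 2)*(-1 - 3)))**2*(-1) = (-5*(-22/3 - 5*(-4)))**2*(-1) = (-5*(-22/3 + 20))**2*(-1) = (-5*38/3)**2*(-1) = (-190/3)**2*(-1) = (36100/9)*(-1) = -36100/9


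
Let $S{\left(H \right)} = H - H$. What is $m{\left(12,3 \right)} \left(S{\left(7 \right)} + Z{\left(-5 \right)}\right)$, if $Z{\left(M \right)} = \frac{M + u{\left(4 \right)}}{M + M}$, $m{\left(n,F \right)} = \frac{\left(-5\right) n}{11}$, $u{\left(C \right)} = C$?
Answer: $- \frac{6}{11} \approx -0.54545$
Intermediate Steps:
$S{\left(H \right)} = 0$
$m{\left(n,F \right)} = - \frac{5 n}{11}$ ($m{\left(n,F \right)} = - 5 n \frac{1}{11} = - \frac{5 n}{11}$)
$Z{\left(M \right)} = \frac{4 + M}{2 M}$ ($Z{\left(M \right)} = \frac{M + 4}{M + M} = \frac{4 + M}{2 M}$)
$m{\left(12,3 \right)} \left(S{\left(7 \right)} + Z{\left(-5 \right)}\right) = \left(- \frac{5}{11}\right) 12 \left(0 + \frac{4 - 5}{2 \left(-5\right)}\right) = - \frac{60 \left(0 + \frac{1}{2} \left(- \frac{1}{5}\right) \left(-1\right)\right)}{11} = - \frac{60 \left(0 + \frac{1}{10}\right)}{11} = \left(- \frac{60}{11}\right) \frac{1}{10} = - \frac{6}{11}$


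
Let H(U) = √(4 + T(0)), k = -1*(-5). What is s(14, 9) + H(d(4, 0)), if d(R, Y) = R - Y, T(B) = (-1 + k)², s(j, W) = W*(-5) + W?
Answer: -36 + 2*√5 ≈ -31.528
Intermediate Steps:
k = 5
s(j, W) = -4*W (s(j, W) = -5*W + W = -4*W)
T(B) = 16 (T(B) = (-1 + 5)² = 4² = 16)
H(U) = 2*√5 (H(U) = √(4 + 16) = √20 = 2*√5)
s(14, 9) + H(d(4, 0)) = -4*9 + 2*√5 = -36 + 2*√5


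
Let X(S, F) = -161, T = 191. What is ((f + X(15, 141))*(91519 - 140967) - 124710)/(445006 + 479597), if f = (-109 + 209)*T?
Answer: -312206794/308201 ≈ -1013.0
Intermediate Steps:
f = 19100 (f = (-109 + 209)*191 = 100*191 = 19100)
((f + X(15, 141))*(91519 - 140967) - 124710)/(445006 + 479597) = ((19100 - 161)*(91519 - 140967) - 124710)/(445006 + 479597) = (18939*(-49448) - 124710)/924603 = (-936495672 - 124710)*(1/924603) = -936620382*1/924603 = -312206794/308201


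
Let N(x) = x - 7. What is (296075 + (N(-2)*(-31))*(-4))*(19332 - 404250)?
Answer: -113535028362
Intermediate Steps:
N(x) = -7 + x
(296075 + (N(-2)*(-31))*(-4))*(19332 - 404250) = (296075 + ((-7 - 2)*(-31))*(-4))*(19332 - 404250) = (296075 - 9*(-31)*(-4))*(-384918) = (296075 + 279*(-4))*(-384918) = (296075 - 1116)*(-384918) = 294959*(-384918) = -113535028362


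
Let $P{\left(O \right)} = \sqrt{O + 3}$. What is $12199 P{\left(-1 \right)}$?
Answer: $12199 \sqrt{2} \approx 17252.0$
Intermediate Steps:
$P{\left(O \right)} = \sqrt{3 + O}$
$12199 P{\left(-1 \right)} = 12199 \sqrt{3 - 1} = 12199 \sqrt{2}$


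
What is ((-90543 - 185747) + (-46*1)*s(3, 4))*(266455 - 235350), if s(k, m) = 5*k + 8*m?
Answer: -8661249460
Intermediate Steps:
((-90543 - 185747) + (-46*1)*s(3, 4))*(266455 - 235350) = ((-90543 - 185747) + (-46*1)*(5*3 + 8*4))*(266455 - 235350) = (-276290 - 46*(15 + 32))*31105 = (-276290 - 46*47)*31105 = (-276290 - 2162)*31105 = -278452*31105 = -8661249460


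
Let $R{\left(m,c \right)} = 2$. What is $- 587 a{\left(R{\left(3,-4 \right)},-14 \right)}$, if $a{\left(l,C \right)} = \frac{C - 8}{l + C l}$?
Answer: $- \frac{6457}{13} \approx -496.69$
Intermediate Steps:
$a{\left(l,C \right)} = \frac{-8 + C}{l + C l}$
$- 587 a{\left(R{\left(3,-4 \right)},-14 \right)} = - 587 \frac{-8 - 14}{2 \left(1 - 14\right)} = - 587 \cdot \frac{1}{2} \frac{1}{-13} \left(-22\right) = - 587 \cdot \frac{1}{2} \left(- \frac{1}{13}\right) \left(-22\right) = \left(-587\right) \frac{11}{13} = - \frac{6457}{13}$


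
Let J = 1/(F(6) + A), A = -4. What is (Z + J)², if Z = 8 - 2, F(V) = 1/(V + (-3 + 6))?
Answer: 40401/1225 ≈ 32.980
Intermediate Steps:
F(V) = 1/(3 + V) (F(V) = 1/(V + 3) = 1/(3 + V))
J = -9/35 (J = 1/(1/(3 + 6) - 4) = 1/(1/9 - 4) = 1/(⅑ - 4) = 1/(-35/9) = -9/35 ≈ -0.25714)
Z = 6
(Z + J)² = (6 - 9/35)² = (201/35)² = 40401/1225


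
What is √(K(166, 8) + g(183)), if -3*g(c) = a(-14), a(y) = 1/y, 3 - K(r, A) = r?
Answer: 37*I*√210/42 ≈ 12.766*I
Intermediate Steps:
K(r, A) = 3 - r
g(c) = 1/42 (g(c) = -⅓/(-14) = -⅓*(-1/14) = 1/42)
√(K(166, 8) + g(183)) = √((3 - 1*166) + 1/42) = √((3 - 166) + 1/42) = √(-163 + 1/42) = √(-6845/42) = 37*I*√210/42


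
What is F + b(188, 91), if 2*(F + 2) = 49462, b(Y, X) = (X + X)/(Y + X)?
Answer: 6899573/279 ≈ 24730.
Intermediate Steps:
b(Y, X) = 2*X/(X + Y) (b(Y, X) = (2*X)/(X + Y) = 2*X/(X + Y))
F = 24729 (F = -2 + (½)*49462 = -2 + 24731 = 24729)
F + b(188, 91) = 24729 + 2*91/(91 + 188) = 24729 + 2*91/279 = 24729 + 2*91*(1/279) = 24729 + 182/279 = 6899573/279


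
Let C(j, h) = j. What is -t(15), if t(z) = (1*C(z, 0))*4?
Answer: -60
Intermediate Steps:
t(z) = 4*z (t(z) = (1*z)*4 = z*4 = 4*z)
-t(15) = -4*15 = -1*60 = -60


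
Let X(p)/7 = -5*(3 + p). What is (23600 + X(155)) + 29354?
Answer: 47424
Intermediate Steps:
X(p) = -105 - 35*p (X(p) = 7*(-5*(3 + p)) = 7*(-15 - 5*p) = -105 - 35*p)
(23600 + X(155)) + 29354 = (23600 + (-105 - 35*155)) + 29354 = (23600 + (-105 - 5425)) + 29354 = (23600 - 5530) + 29354 = 18070 + 29354 = 47424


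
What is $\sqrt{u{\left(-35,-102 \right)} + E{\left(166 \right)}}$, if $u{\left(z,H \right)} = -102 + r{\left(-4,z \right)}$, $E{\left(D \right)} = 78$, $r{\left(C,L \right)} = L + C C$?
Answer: $i \sqrt{43} \approx 6.5574 i$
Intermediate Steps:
$r{\left(C,L \right)} = L + C^{2}$
$u{\left(z,H \right)} = -86 + z$ ($u{\left(z,H \right)} = -102 + \left(z + \left(-4\right)^{2}\right) = -102 + \left(z + 16\right) = -102 + \left(16 + z\right) = -86 + z$)
$\sqrt{u{\left(-35,-102 \right)} + E{\left(166 \right)}} = \sqrt{\left(-86 - 35\right) + 78} = \sqrt{-121 + 78} = \sqrt{-43} = i \sqrt{43}$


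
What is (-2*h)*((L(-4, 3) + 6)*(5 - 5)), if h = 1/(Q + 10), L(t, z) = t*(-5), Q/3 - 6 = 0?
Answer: 0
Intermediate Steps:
Q = 18 (Q = 18 + 3*0 = 18 + 0 = 18)
L(t, z) = -5*t
h = 1/28 (h = 1/(18 + 10) = 1/28 ≈ 0.035714)
(-2*h)*((L(-4, 3) + 6)*(5 - 5)) = (-2*1/28)*((-5*(-4) + 6)*(5 - 5)) = -(20 + 6)*0/14 = -13*0/7 = -1/14*0 = 0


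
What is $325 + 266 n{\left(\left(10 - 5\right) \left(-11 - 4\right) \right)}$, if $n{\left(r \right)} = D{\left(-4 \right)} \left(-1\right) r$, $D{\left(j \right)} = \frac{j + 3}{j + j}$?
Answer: $\frac{11275}{4} \approx 2818.8$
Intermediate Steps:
$D{\left(j \right)} = \frac{3 + j}{2 j}$
$n{\left(r \right)} = - \frac{r}{8}$ ($n{\left(r \right)} = \frac{3 - 4}{2 \left(-4\right)} \left(-1\right) r = \frac{1}{2} \left(- \frac{1}{4}\right) \left(-1\right) \left(-1\right) r = \frac{1}{8} \left(-1\right) r = - \frac{r}{8}$)
$325 + 266 n{\left(\left(10 - 5\right) \left(-11 - 4\right) \right)} = 325 + 266 \left(- \frac{\left(10 - 5\right) \left(-11 - 4\right)}{8}\right) = 325 + 266 \left(- \frac{\left(10 - 5\right) \left(-15\right)}{8}\right) = 325 + 266 \left(- \frac{5 \left(-15\right)}{8}\right) = 325 + 266 \left(\left(- \frac{1}{8}\right) \left(-75\right)\right) = 325 + 266 \cdot \frac{75}{8} = 325 + \frac{9975}{4} = \frac{11275}{4}$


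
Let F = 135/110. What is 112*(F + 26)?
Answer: 33544/11 ≈ 3049.5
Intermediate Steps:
F = 27/22 (F = 135*(1/110) = 27/22 ≈ 1.2273)
112*(F + 26) = 112*(27/22 + 26) = 112*(599/22) = 33544/11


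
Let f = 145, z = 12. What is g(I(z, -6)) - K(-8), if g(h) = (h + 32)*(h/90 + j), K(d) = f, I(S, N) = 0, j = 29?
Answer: 783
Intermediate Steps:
K(d) = 145
g(h) = (29 + h/90)*(32 + h) (g(h) = (h + 32)*(h/90 + 29) = (32 + h)*(h*(1/90) + 29) = (32 + h)*(h/90 + 29) = (32 + h)*(29 + h/90) = (29 + h/90)*(32 + h))
g(I(z, -6)) - K(-8) = (928 + (1/90)*0² + (1321/45)*0) - 1*145 = (928 + (1/90)*0 + 0) - 145 = (928 + 0 + 0) - 145 = 928 - 145 = 783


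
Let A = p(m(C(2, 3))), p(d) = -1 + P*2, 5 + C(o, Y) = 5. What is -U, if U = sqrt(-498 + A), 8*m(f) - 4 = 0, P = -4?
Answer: -13*I*sqrt(3) ≈ -22.517*I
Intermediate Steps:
C(o, Y) = 0 (C(o, Y) = -5 + 5 = 0)
m(f) = 1/2 (m(f) = 1/2 + (1/8)*0 = 1/2 + 0 = 1/2)
p(d) = -9 (p(d) = -1 - 4*2 = -1 - 8 = -9)
A = -9
U = 13*I*sqrt(3) (U = sqrt(-498 - 9) = sqrt(-507) = 13*I*sqrt(3) ≈ 22.517*I)
-U = -13*I*sqrt(3)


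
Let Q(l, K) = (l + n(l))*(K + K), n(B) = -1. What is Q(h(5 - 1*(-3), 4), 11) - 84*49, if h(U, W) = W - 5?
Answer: -4160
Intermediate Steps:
h(U, W) = -5 + W
Q(l, K) = 2*K*(-1 + l) (Q(l, K) = (l - 1)*(K + K) = (-1 + l)*(2*K) = 2*K*(-1 + l))
Q(h(5 - 1*(-3), 4), 11) - 84*49 = 2*11*(-1 + (-5 + 4)) - 84*49 = 2*11*(-1 - 1) - 4116 = 2*11*(-2) - 4116 = -44 - 4116 = -4160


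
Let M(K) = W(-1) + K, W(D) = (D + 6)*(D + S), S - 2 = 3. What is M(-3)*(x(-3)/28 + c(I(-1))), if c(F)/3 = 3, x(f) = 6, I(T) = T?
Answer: 2193/14 ≈ 156.64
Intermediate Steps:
S = 5 (S = 2 + 3 = 5)
c(F) = 9 (c(F) = 3*3 = 9)
W(D) = (5 + D)*(6 + D) (W(D) = (D + 6)*(D + 5) = (6 + D)*(5 + D) = (5 + D)*(6 + D))
M(K) = 20 + K (M(K) = (30 + (-1)² + 11*(-1)) + K = (30 + 1 - 11) + K = 20 + K)
M(-3)*(x(-3)/28 + c(I(-1))) = (20 - 3)*(6/28 + 9) = 17*(6*(1/28) + 9) = 17*(3/14 + 9) = 17*(129/14) = 2193/14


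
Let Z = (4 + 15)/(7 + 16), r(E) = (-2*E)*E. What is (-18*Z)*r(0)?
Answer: 0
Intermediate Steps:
r(E) = -2*E²
Z = 19/23 ≈ 0.82609
(-18*Z)*r(0) = (-18*19/23)*(-2*0²) = -(-684)*0/23 = -342/23*0 = 0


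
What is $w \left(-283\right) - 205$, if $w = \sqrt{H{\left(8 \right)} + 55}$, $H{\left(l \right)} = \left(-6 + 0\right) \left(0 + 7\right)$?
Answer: $-205 - 283 \sqrt{13} \approx -1225.4$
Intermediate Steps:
$H{\left(l \right)} = -42$ ($H{\left(l \right)} = \left(-6\right) 7 = -42$)
$w = \sqrt{13}$ ($w = \sqrt{-42 + 55} = \sqrt{13} \approx 3.6056$)
$w \left(-283\right) - 205 = \sqrt{13} \left(-283\right) - 205 = - 283 \sqrt{13} - 205 = -205 - 283 \sqrt{13}$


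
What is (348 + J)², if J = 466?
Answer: 662596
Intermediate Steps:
(348 + J)² = (348 + 466)² = 814² = 662596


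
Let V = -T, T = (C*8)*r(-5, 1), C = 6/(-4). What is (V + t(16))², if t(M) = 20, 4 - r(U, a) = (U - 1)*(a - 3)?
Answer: 5776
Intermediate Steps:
r(U, a) = 4 - (-1 + U)*(-3 + a) (r(U, a) = 4 - (U - 1)*(a - 3) = 4 - (-1 + U)*(-3 + a))
C = -3/2 (C = 6*(-¼) = -3/2 ≈ -1.5000)
T = 96 (T = (-3/2*8)*(1 + 1 + 3*(-5) - 1*(-5)*1) = -12*(1 + 1 - 15 + 5) = -12*(-8) = 96)
V = -96 (V = -1*96 = -96)
(V + t(16))² = (-96 + 20)² = (-76)² = 5776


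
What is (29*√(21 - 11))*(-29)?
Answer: -841*√10 ≈ -2659.5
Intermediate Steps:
(29*√(21 - 11))*(-29) = (29*√10)*(-29) = -841*√10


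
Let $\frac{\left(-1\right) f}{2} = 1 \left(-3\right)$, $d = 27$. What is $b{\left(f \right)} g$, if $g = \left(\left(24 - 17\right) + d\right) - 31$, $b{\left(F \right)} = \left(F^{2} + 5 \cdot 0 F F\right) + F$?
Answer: $126$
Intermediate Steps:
$f = 6$ ($f = - 2 \cdot 1 \left(-3\right) = \left(-2\right) \left(-3\right) = 6$)
$b{\left(F \right)} = F + F^{2}$ ($b{\left(F \right)} = \left(F^{2} + 0 F F\right) + F = \left(F^{2} + 0 F\right) + F = \left(F^{2} + 0\right) + F = F^{2} + F = F + F^{2}$)
$g = 3$ ($g = \left(\left(24 - 17\right) + 27\right) - 31 = \left(7 + 27\right) - 31 = 34 - 31 = 3$)
$b{\left(f \right)} g = 6 \left(1 + 6\right) 3 = 6 \cdot 7 \cdot 3 = 42 \cdot 3 = 126$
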